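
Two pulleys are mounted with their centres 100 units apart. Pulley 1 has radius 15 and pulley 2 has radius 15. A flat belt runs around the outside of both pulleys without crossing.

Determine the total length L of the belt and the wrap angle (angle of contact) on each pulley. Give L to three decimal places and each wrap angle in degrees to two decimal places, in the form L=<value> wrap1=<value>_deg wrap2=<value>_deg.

L=294.248 wrap1=180.00_deg wrap2=180.00_deg

open belt: β = asin((r2−r1)/C) = asin(0/100) = 0.0000°
wrap1 = π − 2β = 180.0000°
wrap2 = π + 2β = 180.0000°
tangent length = C·cosβ = 100.0000
L = r1·wrap1 + r2·wrap2 + 2·C·cosβ = 15·3.1416 + 15·3.1416 + 2·100.0000 = 294.2478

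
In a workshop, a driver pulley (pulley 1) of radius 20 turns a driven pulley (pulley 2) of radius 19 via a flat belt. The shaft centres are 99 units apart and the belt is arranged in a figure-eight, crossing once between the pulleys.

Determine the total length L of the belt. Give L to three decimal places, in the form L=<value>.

crossed belt: β = asin((r1+r2)/C) = asin(39/99) = 23.1998°
wrap1 = wrap2 = π + 2β = 226.3997°
tangent length = C·cosβ = 90.9945
L = (r1+r2)·wrap + 2·C·cosβ = 39·3.9514 + 2·90.9945 = 336.0944

L=336.094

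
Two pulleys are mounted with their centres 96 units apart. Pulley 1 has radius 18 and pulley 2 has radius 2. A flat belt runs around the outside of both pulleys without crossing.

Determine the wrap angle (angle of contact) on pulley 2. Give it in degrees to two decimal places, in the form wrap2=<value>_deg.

wrap2=160.81_deg

open belt: β = asin((r2−r1)/C) = asin(-16/96) = -9.5941°
wrap1 = π − 2β = 199.1881°
wrap2 = π + 2β = 160.8119°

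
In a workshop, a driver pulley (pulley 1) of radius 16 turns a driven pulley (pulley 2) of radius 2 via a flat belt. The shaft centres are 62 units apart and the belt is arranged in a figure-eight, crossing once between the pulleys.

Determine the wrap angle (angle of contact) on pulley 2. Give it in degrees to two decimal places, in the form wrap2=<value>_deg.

crossed belt: β = asin((r1+r2)/C) = asin(18/62) = 16.8773°
wrap1 = wrap2 = π + 2β = 213.7545°

wrap2=213.75_deg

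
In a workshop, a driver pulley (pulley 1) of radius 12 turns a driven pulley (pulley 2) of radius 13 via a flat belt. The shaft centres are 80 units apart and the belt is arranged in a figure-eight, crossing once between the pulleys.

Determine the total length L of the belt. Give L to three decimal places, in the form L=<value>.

L=246.418

crossed belt: β = asin((r1+r2)/C) = asin(25/80) = 18.2100°
wrap1 = wrap2 = π + 2β = 216.4199°
tangent length = C·cosβ = 75.9934
L = (r1+r2)·wrap + 2·C·cosβ = 25·3.7772 + 2·75.9934 = 246.4178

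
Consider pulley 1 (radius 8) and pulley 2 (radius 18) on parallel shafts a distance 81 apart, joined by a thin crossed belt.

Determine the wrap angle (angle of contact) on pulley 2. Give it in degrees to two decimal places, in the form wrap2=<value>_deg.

crossed belt: β = asin((r1+r2)/C) = asin(26/81) = 18.7227°
wrap1 = wrap2 = π + 2β = 217.4453°

wrap2=217.45_deg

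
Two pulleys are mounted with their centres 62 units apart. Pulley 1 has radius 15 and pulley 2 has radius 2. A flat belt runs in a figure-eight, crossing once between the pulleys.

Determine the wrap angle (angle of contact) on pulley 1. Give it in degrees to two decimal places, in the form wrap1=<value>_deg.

crossed belt: β = asin((r1+r2)/C) = asin(17/62) = 15.9140°
wrap1 = wrap2 = π + 2β = 211.8279°

wrap1=211.83_deg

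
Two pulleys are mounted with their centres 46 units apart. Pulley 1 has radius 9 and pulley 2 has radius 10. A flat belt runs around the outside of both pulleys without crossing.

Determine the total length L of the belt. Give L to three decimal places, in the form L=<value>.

L=151.712

open belt: β = asin((r2−r1)/C) = asin(1/46) = 1.2457°
wrap1 = π − 2β = 177.5087°
wrap2 = π + 2β = 182.4913°
tangent length = C·cosβ = 45.9891
L = r1·wrap1 + r2·wrap2 + 2·C·cosβ = 9·3.0981 + 10·3.1851 + 2·45.9891 = 151.7120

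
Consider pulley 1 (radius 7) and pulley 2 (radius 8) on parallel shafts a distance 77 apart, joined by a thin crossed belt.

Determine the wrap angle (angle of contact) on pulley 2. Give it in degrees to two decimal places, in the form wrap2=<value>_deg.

wrap2=202.47_deg

crossed belt: β = asin((r1+r2)/C) = asin(15/77) = 11.2333°
wrap1 = wrap2 = π + 2β = 202.4667°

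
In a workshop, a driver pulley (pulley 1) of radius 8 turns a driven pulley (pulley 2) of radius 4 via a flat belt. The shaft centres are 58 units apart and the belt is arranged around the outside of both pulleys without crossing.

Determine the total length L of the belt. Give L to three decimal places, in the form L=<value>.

L=153.975

open belt: β = asin((r2−r1)/C) = asin(-4/58) = -3.9546°
wrap1 = π − 2β = 187.9091°
wrap2 = π + 2β = 172.0909°
tangent length = C·cosβ = 57.8619
L = r1·wrap1 + r2·wrap2 + 2·C·cosβ = 8·3.2796 + 4·3.0036 + 2·57.8619 = 153.9751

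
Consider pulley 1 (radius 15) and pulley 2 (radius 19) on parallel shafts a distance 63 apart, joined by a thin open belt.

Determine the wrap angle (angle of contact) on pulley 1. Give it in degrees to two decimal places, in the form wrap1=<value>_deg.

wrap1=172.72_deg

open belt: β = asin((r2−r1)/C) = asin(4/63) = 3.6403°
wrap1 = π − 2β = 172.7194°
wrap2 = π + 2β = 187.2806°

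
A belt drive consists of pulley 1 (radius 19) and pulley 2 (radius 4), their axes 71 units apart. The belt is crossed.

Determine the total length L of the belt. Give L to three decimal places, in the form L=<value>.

crossed belt: β = asin((r1+r2)/C) = asin(23/71) = 18.9016°
wrap1 = wrap2 = π + 2β = 217.8032°
tangent length = C·cosβ = 67.1714
L = (r1+r2)·wrap + 2·C·cosβ = 23·3.8014 + 2·67.1714 = 221.7746

L=221.775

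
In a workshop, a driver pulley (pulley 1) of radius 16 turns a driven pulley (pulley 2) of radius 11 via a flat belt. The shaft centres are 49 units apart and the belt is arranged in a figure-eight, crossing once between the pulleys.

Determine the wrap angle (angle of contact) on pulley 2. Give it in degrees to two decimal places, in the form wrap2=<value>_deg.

wrap2=246.87_deg

crossed belt: β = asin((r1+r2)/C) = asin(27/49) = 33.4370°
wrap1 = wrap2 = π + 2β = 246.8741°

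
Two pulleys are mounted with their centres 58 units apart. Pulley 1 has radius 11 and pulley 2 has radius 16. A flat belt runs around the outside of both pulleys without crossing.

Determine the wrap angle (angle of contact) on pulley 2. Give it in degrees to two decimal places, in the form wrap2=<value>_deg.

open belt: β = asin((r2−r1)/C) = asin(5/58) = 4.9454°
wrap1 = π − 2β = 170.1091°
wrap2 = π + 2β = 189.8909°

wrap2=189.89_deg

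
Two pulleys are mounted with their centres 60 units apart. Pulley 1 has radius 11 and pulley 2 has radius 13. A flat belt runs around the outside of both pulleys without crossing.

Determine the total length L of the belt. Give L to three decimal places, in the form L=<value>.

L=195.465

open belt: β = asin((r2−r1)/C) = asin(2/60) = 1.9102°
wrap1 = π − 2β = 176.1796°
wrap2 = π + 2β = 183.8204°
tangent length = C·cosβ = 59.9667
L = r1·wrap1 + r2·wrap2 + 2·C·cosβ = 11·3.0749 + 13·3.2083 + 2·59.9667 = 195.4649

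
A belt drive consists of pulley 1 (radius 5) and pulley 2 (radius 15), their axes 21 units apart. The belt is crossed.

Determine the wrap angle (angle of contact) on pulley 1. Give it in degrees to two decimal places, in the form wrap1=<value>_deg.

crossed belt: β = asin((r1+r2)/C) = asin(20/21) = 72.2472°
wrap1 = wrap2 = π + 2β = 324.4944°

wrap1=324.49_deg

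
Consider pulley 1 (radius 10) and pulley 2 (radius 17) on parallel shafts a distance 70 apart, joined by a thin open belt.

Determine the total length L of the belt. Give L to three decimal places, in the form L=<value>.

open belt: β = asin((r2−r1)/C) = asin(7/70) = 5.7392°
wrap1 = π − 2β = 168.5217°
wrap2 = π + 2β = 191.4783°
tangent length = C·cosβ = 69.6491
L = r1·wrap1 + r2·wrap2 + 2·C·cosβ = 10·2.9413 + 17·3.3419 + 2·69.6491 = 225.5236

L=225.524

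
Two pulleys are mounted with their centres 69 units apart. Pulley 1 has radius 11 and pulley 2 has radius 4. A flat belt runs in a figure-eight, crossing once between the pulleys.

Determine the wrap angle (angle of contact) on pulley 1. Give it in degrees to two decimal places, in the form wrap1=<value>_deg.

crossed belt: β = asin((r1+r2)/C) = asin(15/69) = 12.5559°
wrap1 = wrap2 = π + 2β = 205.1117°

wrap1=205.11_deg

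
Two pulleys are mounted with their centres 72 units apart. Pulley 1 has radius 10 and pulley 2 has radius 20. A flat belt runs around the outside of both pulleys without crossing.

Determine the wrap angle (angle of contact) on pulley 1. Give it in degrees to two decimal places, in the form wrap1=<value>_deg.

wrap1=164.03_deg

open belt: β = asin((r2−r1)/C) = asin(10/72) = 7.9836°
wrap1 = π − 2β = 164.0329°
wrap2 = π + 2β = 195.9671°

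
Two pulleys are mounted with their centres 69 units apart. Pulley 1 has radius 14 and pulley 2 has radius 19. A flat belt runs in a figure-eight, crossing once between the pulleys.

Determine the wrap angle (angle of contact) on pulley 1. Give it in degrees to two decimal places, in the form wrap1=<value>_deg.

crossed belt: β = asin((r1+r2)/C) = asin(33/69) = 28.5719°
wrap1 = wrap2 = π + 2β = 237.1438°

wrap1=237.14_deg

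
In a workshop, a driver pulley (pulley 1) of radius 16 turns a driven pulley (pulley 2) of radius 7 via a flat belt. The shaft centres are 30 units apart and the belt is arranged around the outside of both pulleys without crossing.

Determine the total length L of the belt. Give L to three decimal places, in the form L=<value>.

open belt: β = asin((r2−r1)/C) = asin(-9/30) = -17.4576°
wrap1 = π − 2β = 214.9152°
wrap2 = π + 2β = 145.0848°
tangent length = C·cosβ = 28.6182
L = r1·wrap1 + r2·wrap2 + 2·C·cosβ = 16·3.7510 + 7·2.5322 + 2·28.6182 = 134.9775

L=134.977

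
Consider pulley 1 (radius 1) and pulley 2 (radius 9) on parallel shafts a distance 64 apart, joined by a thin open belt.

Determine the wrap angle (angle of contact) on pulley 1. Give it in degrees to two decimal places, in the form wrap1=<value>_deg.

open belt: β = asin((r2−r1)/C) = asin(8/64) = 7.1808°
wrap1 = π − 2β = 165.6385°
wrap2 = π + 2β = 194.3615°

wrap1=165.64_deg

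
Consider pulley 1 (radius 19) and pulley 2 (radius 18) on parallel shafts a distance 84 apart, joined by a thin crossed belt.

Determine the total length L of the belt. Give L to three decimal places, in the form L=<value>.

L=300.817

crossed belt: β = asin((r1+r2)/C) = asin(37/84) = 26.1343°
wrap1 = wrap2 = π + 2β = 232.2685°
tangent length = C·cosβ = 75.4122
L = (r1+r2)·wrap + 2·C·cosβ = 37·4.0539 + 2·75.4122 = 300.8169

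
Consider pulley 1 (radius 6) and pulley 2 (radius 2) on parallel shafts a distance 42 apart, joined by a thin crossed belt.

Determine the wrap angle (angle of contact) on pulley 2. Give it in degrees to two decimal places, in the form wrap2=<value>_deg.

wrap2=201.96_deg

crossed belt: β = asin((r1+r2)/C) = asin(8/42) = 10.9806°
wrap1 = wrap2 = π + 2β = 201.9612°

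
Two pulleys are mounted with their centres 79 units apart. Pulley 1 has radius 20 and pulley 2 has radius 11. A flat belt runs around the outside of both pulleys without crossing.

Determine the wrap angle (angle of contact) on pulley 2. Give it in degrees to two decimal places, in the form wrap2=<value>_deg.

wrap2=166.92_deg

open belt: β = asin((r2−r1)/C) = asin(-9/79) = -6.5416°
wrap1 = π − 2β = 193.0831°
wrap2 = π + 2β = 166.9169°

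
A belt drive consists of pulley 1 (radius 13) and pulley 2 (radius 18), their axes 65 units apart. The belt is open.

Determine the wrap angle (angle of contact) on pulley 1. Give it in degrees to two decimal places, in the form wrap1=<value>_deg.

wrap1=171.18_deg

open belt: β = asin((r2−r1)/C) = asin(5/65) = 4.4117°
wrap1 = π − 2β = 171.1765°
wrap2 = π + 2β = 188.8235°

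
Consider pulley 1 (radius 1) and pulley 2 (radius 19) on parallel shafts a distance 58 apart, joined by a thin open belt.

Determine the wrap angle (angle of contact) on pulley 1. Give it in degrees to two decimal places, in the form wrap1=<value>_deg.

open belt: β = asin((r2−r1)/C) = asin(18/58) = 18.0800°
wrap1 = π − 2β = 143.8400°
wrap2 = π + 2β = 216.1600°

wrap1=143.84_deg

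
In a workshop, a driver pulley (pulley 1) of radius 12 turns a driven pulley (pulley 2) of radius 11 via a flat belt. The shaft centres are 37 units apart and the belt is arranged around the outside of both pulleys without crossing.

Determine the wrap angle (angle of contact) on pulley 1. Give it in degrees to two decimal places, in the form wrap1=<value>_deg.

wrap1=183.10_deg

open belt: β = asin((r2−r1)/C) = asin(-1/37) = -1.5487°
wrap1 = π − 2β = 183.0974°
wrap2 = π + 2β = 176.9026°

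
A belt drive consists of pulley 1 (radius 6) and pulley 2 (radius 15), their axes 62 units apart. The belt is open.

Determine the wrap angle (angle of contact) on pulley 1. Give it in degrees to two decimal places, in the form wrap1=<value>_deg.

wrap1=163.31_deg

open belt: β = asin((r2−r1)/C) = asin(9/62) = 8.3466°
wrap1 = π − 2β = 163.3068°
wrap2 = π + 2β = 196.6932°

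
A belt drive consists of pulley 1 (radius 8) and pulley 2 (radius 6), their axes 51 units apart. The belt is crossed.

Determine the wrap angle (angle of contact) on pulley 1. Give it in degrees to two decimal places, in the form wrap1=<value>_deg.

crossed belt: β = asin((r1+r2)/C) = asin(14/51) = 15.9328°
wrap1 = wrap2 = π + 2β = 211.8656°

wrap1=211.87_deg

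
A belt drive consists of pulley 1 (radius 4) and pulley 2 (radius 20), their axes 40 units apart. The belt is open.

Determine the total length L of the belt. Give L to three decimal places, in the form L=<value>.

open belt: β = asin((r2−r1)/C) = asin(16/40) = 23.5782°
wrap1 = π − 2β = 132.8436°
wrap2 = π + 2β = 227.1564°
tangent length = C·cosβ = 36.6606
L = r1·wrap1 + r2·wrap2 + 2·C·cosβ = 4·2.3186 + 20·3.9646 + 2·36.6606 = 161.8880

L=161.888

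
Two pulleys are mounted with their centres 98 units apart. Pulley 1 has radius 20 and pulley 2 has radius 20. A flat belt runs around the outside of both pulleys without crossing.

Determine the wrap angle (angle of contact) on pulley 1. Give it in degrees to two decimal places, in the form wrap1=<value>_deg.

wrap1=180.00_deg

open belt: β = asin((r2−r1)/C) = asin(0/98) = 0.0000°
wrap1 = π − 2β = 180.0000°
wrap2 = π + 2β = 180.0000°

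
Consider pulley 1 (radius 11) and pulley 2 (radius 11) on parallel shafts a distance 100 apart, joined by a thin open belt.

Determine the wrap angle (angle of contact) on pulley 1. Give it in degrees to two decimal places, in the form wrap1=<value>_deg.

wrap1=180.00_deg

open belt: β = asin((r2−r1)/C) = asin(0/100) = 0.0000°
wrap1 = π − 2β = 180.0000°
wrap2 = π + 2β = 180.0000°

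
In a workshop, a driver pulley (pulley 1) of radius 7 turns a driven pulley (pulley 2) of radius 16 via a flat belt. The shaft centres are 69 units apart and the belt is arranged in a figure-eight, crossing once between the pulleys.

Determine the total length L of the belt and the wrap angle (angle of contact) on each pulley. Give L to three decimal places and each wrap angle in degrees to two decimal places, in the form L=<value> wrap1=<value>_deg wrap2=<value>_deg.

crossed belt: β = asin((r1+r2)/C) = asin(23/69) = 19.4712°
wrap1 = wrap2 = π + 2β = 218.9424°
tangent length = C·cosβ = 65.0538
L = (r1+r2)·wrap + 2·C·cosβ = 23·3.8213 + 2·65.0538 = 217.9968

L=217.997 wrap1=218.94_deg wrap2=218.94_deg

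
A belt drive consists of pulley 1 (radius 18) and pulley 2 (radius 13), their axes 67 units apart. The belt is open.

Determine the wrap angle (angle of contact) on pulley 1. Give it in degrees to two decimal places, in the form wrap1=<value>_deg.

open belt: β = asin((r2−r1)/C) = asin(-5/67) = -4.2798°
wrap1 = π − 2β = 188.5596°
wrap2 = π + 2β = 171.4404°

wrap1=188.56_deg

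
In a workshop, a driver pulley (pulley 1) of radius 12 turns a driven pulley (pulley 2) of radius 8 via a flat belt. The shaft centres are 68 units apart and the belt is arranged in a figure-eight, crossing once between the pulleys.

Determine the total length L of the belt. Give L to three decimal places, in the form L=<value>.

crossed belt: β = asin((r1+r2)/C) = asin(20/68) = 17.1046°
wrap1 = wrap2 = π + 2β = 214.2093°
tangent length = C·cosβ = 64.9923
L = (r1+r2)·wrap + 2·C·cosβ = 20·3.7387 + 2·64.9923 = 204.7578

L=204.758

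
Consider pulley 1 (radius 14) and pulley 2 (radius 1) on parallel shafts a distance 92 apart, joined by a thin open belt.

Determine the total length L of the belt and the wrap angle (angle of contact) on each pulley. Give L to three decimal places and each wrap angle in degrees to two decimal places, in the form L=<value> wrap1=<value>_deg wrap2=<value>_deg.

L=232.964 wrap1=196.25_deg wrap2=163.75_deg

open belt: β = asin((r2−r1)/C) = asin(-13/92) = -8.1233°
wrap1 = π − 2β = 196.2467°
wrap2 = π + 2β = 163.7533°
tangent length = C·cosβ = 91.0769
L = r1·wrap1 + r2·wrap2 + 2·C·cosβ = 14·3.4252 + 1·2.8580 + 2·91.0769 = 232.9639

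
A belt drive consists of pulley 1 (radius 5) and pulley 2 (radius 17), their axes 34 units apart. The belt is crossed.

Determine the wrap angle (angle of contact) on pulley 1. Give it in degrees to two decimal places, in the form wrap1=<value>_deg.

wrap1=260.64_deg

crossed belt: β = asin((r1+r2)/C) = asin(22/34) = 40.3202°
wrap1 = wrap2 = π + 2β = 260.6404°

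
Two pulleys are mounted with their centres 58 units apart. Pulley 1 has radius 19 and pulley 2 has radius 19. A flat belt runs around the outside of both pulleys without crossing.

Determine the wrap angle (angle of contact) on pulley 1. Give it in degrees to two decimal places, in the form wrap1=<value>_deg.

wrap1=180.00_deg

open belt: β = asin((r2−r1)/C) = asin(0/58) = 0.0000°
wrap1 = π − 2β = 180.0000°
wrap2 = π + 2β = 180.0000°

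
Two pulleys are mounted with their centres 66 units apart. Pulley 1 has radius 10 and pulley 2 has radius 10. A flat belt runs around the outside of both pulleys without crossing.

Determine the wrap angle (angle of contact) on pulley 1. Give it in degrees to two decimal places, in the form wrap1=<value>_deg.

open belt: β = asin((r2−r1)/C) = asin(0/66) = 0.0000°
wrap1 = π − 2β = 180.0000°
wrap2 = π + 2β = 180.0000°

wrap1=180.00_deg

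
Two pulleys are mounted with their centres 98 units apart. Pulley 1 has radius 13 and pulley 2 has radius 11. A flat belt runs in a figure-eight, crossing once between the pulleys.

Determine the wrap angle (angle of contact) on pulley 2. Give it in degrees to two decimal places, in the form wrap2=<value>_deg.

wrap2=208.35_deg

crossed belt: β = asin((r1+r2)/C) = asin(24/98) = 14.1758°
wrap1 = wrap2 = π + 2β = 208.3516°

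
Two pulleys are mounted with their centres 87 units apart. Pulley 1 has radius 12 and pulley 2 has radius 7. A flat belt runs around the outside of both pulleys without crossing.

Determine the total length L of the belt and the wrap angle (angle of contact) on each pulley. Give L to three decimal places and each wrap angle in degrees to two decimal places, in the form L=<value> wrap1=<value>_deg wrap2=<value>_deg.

open belt: β = asin((r2−r1)/C) = asin(-5/87) = -3.2947°
wrap1 = π − 2β = 186.5894°
wrap2 = π + 2β = 173.4106°
tangent length = C·cosβ = 86.8562
L = r1·wrap1 + r2·wrap2 + 2·C·cosβ = 12·3.2566 + 7·3.0266 + 2·86.8562 = 233.9777

L=233.978 wrap1=186.59_deg wrap2=173.41_deg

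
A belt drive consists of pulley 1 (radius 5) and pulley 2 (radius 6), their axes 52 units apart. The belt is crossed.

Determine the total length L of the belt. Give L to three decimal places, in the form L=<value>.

L=140.893

crossed belt: β = asin((r1+r2)/C) = asin(11/52) = 12.2125°
wrap1 = wrap2 = π + 2β = 204.4251°
tangent length = C·cosβ = 50.8232
L = (r1+r2)·wrap + 2·C·cosβ = 11·3.5679 + 2·50.8232 = 140.8932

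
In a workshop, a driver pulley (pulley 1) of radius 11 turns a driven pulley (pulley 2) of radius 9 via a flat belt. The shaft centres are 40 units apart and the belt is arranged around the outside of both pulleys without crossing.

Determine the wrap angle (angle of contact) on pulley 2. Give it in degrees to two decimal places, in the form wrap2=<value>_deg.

wrap2=174.27_deg

open belt: β = asin((r2−r1)/C) = asin(-2/40) = -2.8660°
wrap1 = π − 2β = 185.7320°
wrap2 = π + 2β = 174.2680°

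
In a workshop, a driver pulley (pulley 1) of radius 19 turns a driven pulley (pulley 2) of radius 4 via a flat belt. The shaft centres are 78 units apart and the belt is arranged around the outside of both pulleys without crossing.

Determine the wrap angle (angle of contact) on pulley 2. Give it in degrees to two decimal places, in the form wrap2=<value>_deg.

wrap2=157.83_deg

open belt: β = asin((r2−r1)/C) = asin(-15/78) = -11.0875°
wrap1 = π − 2β = 202.1750°
wrap2 = π + 2β = 157.8250°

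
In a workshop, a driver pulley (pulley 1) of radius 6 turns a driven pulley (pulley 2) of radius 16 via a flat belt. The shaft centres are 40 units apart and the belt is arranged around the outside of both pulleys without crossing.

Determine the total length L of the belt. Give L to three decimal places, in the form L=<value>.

open belt: β = asin((r2−r1)/C) = asin(10/40) = 14.4775°
wrap1 = π − 2β = 151.0450°
wrap2 = π + 2β = 208.9550°
tangent length = C·cosβ = 38.7298
L = r1·wrap1 + r2·wrap2 + 2·C·cosβ = 6·2.6362 + 16·3.6470 + 2·38.7298 = 151.6283

L=151.628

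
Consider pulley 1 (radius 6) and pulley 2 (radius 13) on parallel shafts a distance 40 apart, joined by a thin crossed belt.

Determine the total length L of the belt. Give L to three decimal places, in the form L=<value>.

L=148.898

crossed belt: β = asin((r1+r2)/C) = asin(19/40) = 28.3594°
wrap1 = wrap2 = π + 2β = 236.7187°
tangent length = C·cosβ = 35.1994
L = (r1+r2)·wrap + 2·C·cosβ = 19·4.1315 + 2·35.1994 = 148.8978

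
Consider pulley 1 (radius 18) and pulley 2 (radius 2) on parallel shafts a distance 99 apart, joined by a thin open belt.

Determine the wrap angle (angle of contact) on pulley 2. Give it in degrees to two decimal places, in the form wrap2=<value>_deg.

wrap2=161.40_deg

open belt: β = asin((r2−r1)/C) = asin(-16/99) = -9.3007°
wrap1 = π − 2β = 198.6014°
wrap2 = π + 2β = 161.3986°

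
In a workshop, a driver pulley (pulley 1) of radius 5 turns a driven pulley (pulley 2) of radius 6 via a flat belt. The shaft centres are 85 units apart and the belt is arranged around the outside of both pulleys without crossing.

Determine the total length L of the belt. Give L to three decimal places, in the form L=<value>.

L=204.569

open belt: β = asin((r2−r1)/C) = asin(1/85) = 0.6741°
wrap1 = π − 2β = 178.6518°
wrap2 = π + 2β = 181.3482°
tangent length = C·cosβ = 84.9941
L = r1·wrap1 + r2·wrap2 + 2·C·cosβ = 5·3.1181 + 6·3.1651 + 2·84.9941 = 204.5693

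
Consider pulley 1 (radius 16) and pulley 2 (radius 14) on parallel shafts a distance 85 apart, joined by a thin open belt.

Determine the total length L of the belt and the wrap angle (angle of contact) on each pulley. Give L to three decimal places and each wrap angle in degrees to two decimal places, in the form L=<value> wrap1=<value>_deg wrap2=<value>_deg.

open belt: β = asin((r2−r1)/C) = asin(-2/85) = -1.3483°
wrap1 = π − 2β = 182.6965°
wrap2 = π + 2β = 177.3035°
tangent length = C·cosβ = 84.9765
L = r1·wrap1 + r2·wrap2 + 2·C·cosβ = 16·3.1887 + 14·3.0945 + 2·84.9765 = 264.2948

L=264.295 wrap1=182.70_deg wrap2=177.30_deg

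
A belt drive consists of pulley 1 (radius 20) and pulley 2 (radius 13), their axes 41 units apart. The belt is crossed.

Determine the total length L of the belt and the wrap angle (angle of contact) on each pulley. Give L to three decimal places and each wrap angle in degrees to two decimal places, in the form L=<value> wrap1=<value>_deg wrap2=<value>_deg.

L=214.076 wrap1=287.20_deg wrap2=287.20_deg

crossed belt: β = asin((r1+r2)/C) = asin(33/41) = 53.5985°
wrap1 = wrap2 = π + 2β = 287.1970°
tangent length = C·cosβ = 24.3311
L = (r1+r2)·wrap + 2·C·cosβ = 33·5.0125 + 2·24.3311 = 214.0757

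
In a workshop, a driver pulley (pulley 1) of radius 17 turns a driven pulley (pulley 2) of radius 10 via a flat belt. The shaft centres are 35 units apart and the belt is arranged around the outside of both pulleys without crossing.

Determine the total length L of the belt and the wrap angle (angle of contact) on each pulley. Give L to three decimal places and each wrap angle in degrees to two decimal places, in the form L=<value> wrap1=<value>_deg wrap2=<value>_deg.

open belt: β = asin((r2−r1)/C) = asin(-7/35) = -11.5370°
wrap1 = π − 2β = 203.0739°
wrap2 = π + 2β = 156.9261°
tangent length = C·cosβ = 34.2929
L = r1·wrap1 + r2·wrap2 + 2·C·cosβ = 17·3.5443 + 10·2.7389 + 2·34.2929 = 156.2277

L=156.228 wrap1=203.07_deg wrap2=156.93_deg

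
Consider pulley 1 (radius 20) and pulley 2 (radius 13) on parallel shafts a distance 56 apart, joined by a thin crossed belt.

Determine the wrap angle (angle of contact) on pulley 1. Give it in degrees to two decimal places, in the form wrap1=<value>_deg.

crossed belt: β = asin((r1+r2)/C) = asin(33/56) = 36.1063°
wrap1 = wrap2 = π + 2β = 252.2127°

wrap1=252.21_deg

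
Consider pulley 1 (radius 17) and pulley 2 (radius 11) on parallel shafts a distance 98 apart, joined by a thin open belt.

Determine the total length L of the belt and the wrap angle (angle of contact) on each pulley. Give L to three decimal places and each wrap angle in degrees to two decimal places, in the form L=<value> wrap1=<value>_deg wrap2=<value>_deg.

open belt: β = asin((r2−r1)/C) = asin(-6/98) = -3.5101°
wrap1 = π − 2β = 187.0202°
wrap2 = π + 2β = 172.9798°
tangent length = C·cosβ = 97.8162
L = r1·wrap1 + r2·wrap2 + 2·C·cosβ = 17·3.2641 + 11·3.0191 + 2·97.8162 = 284.3321

L=284.332 wrap1=187.02_deg wrap2=172.98_deg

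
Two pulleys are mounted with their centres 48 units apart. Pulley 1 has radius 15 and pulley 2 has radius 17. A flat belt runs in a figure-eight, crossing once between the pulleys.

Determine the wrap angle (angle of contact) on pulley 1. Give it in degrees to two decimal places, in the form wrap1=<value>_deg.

wrap1=263.62_deg

crossed belt: β = asin((r1+r2)/C) = asin(32/48) = 41.8103°
wrap1 = wrap2 = π + 2β = 263.6206°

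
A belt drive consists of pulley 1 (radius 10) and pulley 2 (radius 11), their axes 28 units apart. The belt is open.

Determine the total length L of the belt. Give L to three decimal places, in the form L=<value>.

L=122.009

open belt: β = asin((r2−r1)/C) = asin(1/28) = 2.0467°
wrap1 = π − 2β = 175.9066°
wrap2 = π + 2β = 184.0934°
tangent length = C·cosβ = 27.9821
L = r1·wrap1 + r2·wrap2 + 2·C·cosβ = 10·3.0701 + 11·3.2130 + 2·27.9821 = 122.0092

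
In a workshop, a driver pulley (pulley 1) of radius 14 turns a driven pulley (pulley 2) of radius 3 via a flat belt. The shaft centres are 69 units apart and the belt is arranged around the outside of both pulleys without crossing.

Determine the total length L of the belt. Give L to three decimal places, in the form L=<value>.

L=193.164

open belt: β = asin((r2−r1)/C) = asin(-11/69) = -9.1732°
wrap1 = π − 2β = 198.3465°
wrap2 = π + 2β = 161.6535°
tangent length = C·cosβ = 68.1175
L = r1·wrap1 + r2·wrap2 + 2·C·cosβ = 14·3.4618 + 3·2.8214 + 2·68.1175 = 193.1644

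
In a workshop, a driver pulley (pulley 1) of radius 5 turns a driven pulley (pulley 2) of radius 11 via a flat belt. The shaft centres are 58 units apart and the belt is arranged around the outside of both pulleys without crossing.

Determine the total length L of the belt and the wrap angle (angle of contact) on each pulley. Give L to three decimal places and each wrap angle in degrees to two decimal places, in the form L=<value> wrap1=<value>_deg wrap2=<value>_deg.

open belt: β = asin((r2−r1)/C) = asin(6/58) = 5.9378°
wrap1 = π − 2β = 168.1245°
wrap2 = π + 2β = 191.8755°
tangent length = C·cosβ = 57.6888
L = r1·wrap1 + r2·wrap2 + 2·C·cosβ = 5·2.9343 + 11·3.3489 + 2·57.6888 = 166.8867

L=166.887 wrap1=168.12_deg wrap2=191.88_deg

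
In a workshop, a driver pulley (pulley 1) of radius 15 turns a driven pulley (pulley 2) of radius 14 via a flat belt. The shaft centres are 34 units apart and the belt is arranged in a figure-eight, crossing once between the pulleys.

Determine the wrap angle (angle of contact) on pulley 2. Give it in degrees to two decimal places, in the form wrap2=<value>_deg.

wrap2=297.07_deg

crossed belt: β = asin((r1+r2)/C) = asin(29/34) = 58.5330°
wrap1 = wrap2 = π + 2β = 297.0660°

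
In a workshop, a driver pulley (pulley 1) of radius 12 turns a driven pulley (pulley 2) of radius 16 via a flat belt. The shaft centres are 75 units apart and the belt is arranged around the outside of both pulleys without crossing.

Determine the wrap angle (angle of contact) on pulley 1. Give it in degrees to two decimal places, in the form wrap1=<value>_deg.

wrap1=173.89_deg

open belt: β = asin((r2−r1)/C) = asin(4/75) = 3.0572°
wrap1 = π − 2β = 173.8855°
wrap2 = π + 2β = 186.1145°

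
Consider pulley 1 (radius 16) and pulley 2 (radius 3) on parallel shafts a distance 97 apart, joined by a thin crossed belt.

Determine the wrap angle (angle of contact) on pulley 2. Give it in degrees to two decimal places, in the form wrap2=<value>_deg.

wrap2=202.59_deg

crossed belt: β = asin((r1+r2)/C) = asin(19/97) = 11.2959°
wrap1 = wrap2 = π + 2β = 202.5918°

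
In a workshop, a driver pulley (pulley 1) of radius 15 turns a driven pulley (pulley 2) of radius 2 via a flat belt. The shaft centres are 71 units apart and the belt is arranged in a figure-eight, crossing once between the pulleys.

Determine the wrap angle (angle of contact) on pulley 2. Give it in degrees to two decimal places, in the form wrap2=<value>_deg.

crossed belt: β = asin((r1+r2)/C) = asin(17/71) = 13.8533°
wrap1 = wrap2 = π + 2β = 207.7066°

wrap2=207.71_deg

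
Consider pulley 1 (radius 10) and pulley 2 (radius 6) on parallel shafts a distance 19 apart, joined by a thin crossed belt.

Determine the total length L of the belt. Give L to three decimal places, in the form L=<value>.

L=102.797

crossed belt: β = asin((r1+r2)/C) = asin(16/19) = 57.3631°
wrap1 = wrap2 = π + 2β = 294.7262°
tangent length = C·cosβ = 10.2470
L = (r1+r2)·wrap + 2·C·cosβ = 16·5.1439 + 2·10.2470 = 102.7970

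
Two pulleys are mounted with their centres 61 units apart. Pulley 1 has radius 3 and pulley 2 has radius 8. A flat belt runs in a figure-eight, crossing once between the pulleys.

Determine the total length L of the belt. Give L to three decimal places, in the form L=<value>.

L=158.547

crossed belt: β = asin((r1+r2)/C) = asin(11/61) = 10.3889°
wrap1 = wrap2 = π + 2β = 200.7777°
tangent length = C·cosβ = 60.0000
L = (r1+r2)·wrap + 2·C·cosβ = 11·3.5042 + 2·60.0000 = 158.5466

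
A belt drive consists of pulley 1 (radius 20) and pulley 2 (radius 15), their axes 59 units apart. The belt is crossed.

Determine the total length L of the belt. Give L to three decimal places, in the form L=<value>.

L=249.404

crossed belt: β = asin((r1+r2)/C) = asin(35/59) = 36.3859°
wrap1 = wrap2 = π + 2β = 252.7717°
tangent length = C·cosβ = 47.4974
L = (r1+r2)·wrap + 2·C·cosβ = 35·4.4117 + 2·47.4974 = 249.4042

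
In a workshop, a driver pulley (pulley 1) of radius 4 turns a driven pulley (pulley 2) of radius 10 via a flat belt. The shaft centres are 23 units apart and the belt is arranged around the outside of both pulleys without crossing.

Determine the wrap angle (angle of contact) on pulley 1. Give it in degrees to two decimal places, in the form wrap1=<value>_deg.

open belt: β = asin((r2−r1)/C) = asin(6/23) = 15.1217°
wrap1 = π − 2β = 149.7567°
wrap2 = π + 2β = 210.2433°

wrap1=149.76_deg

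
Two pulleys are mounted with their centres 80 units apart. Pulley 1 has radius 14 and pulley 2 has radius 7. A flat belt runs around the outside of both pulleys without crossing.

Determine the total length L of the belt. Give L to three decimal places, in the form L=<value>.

L=226.586

open belt: β = asin((r2−r1)/C) = asin(-7/80) = -5.0198°
wrap1 = π − 2β = 190.0396°
wrap2 = π + 2β = 169.9604°
tangent length = C·cosβ = 79.6932
L = r1·wrap1 + r2·wrap2 + 2·C·cosβ = 14·3.3168 + 7·2.9664 + 2·79.6932 = 226.5863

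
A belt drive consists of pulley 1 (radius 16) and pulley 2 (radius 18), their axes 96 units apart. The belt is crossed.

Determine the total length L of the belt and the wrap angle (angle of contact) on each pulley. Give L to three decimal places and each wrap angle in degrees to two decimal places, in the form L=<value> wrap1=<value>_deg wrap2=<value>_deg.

crossed belt: β = asin((r1+r2)/C) = asin(34/96) = 20.7424°
wrap1 = wrap2 = π + 2β = 221.4848°
tangent length = C·cosβ = 89.7775
L = (r1+r2)·wrap + 2·C·cosβ = 34·3.8656 + 2·89.7775 = 310.9867

L=310.987 wrap1=221.48_deg wrap2=221.48_deg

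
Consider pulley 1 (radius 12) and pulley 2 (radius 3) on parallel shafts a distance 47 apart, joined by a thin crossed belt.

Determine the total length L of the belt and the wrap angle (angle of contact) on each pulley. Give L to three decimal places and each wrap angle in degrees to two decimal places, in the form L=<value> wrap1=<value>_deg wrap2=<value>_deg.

crossed belt: β = asin((r1+r2)/C) = asin(15/47) = 18.6115°
wrap1 = wrap2 = π + 2β = 217.2229°
tangent length = C·cosβ = 44.5421
L = (r1+r2)·wrap + 2·C·cosβ = 15·3.7913 + 2·44.5421 = 145.9531

L=145.953 wrap1=217.22_deg wrap2=217.22_deg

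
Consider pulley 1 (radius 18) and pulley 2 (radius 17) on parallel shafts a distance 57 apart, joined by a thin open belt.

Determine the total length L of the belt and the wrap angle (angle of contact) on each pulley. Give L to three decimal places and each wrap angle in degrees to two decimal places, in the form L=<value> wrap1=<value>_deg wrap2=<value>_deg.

L=223.973 wrap1=182.01_deg wrap2=177.99_deg

open belt: β = asin((r2−r1)/C) = asin(-1/57) = -1.0052°
wrap1 = π − 2β = 182.0105°
wrap2 = π + 2β = 177.9895°
tangent length = C·cosβ = 56.9912
L = r1·wrap1 + r2·wrap2 + 2·C·cosβ = 18·3.1767 + 17·3.1065 + 2·56.9912 = 223.9733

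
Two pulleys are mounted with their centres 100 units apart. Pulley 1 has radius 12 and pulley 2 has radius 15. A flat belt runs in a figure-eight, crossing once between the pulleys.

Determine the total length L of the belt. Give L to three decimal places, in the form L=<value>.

crossed belt: β = asin((r1+r2)/C) = asin(27/100) = 15.6643°
wrap1 = wrap2 = π + 2β = 211.3285°
tangent length = C·cosβ = 96.2860
L = (r1+r2)·wrap + 2·C·cosβ = 27·3.6884 + 2·96.2860 = 292.1583

L=292.158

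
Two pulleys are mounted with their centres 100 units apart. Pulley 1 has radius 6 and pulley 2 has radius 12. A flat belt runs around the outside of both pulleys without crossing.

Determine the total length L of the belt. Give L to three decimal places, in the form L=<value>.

L=256.909

open belt: β = asin((r2−r1)/C) = asin(6/100) = 3.4398°
wrap1 = π − 2β = 173.1204°
wrap2 = π + 2β = 186.8796°
tangent length = C·cosβ = 99.8198
L = r1·wrap1 + r2·wrap2 + 2·C·cosβ = 6·3.0215 + 12·3.2617 + 2·99.8198 = 256.9088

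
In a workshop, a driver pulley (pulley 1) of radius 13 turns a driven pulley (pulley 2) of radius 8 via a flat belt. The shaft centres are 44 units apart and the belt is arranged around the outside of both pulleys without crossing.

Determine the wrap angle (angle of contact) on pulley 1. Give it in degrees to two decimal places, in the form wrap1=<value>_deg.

wrap1=193.05_deg

open belt: β = asin((r2−r1)/C) = asin(-5/44) = -6.5250°
wrap1 = π − 2β = 193.0500°
wrap2 = π + 2β = 166.9500°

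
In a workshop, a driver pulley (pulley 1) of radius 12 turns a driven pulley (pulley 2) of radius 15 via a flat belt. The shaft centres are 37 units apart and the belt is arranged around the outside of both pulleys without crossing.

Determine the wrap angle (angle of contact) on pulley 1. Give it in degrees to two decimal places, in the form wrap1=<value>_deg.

open belt: β = asin((r2−r1)/C) = asin(3/37) = 4.6507°
wrap1 = π − 2β = 170.6986°
wrap2 = π + 2β = 189.3014°

wrap1=170.70_deg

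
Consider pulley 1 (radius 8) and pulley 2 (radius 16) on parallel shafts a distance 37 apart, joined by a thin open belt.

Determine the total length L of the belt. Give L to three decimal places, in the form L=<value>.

open belt: β = asin((r2−r1)/C) = asin(8/37) = 12.4869°
wrap1 = π − 2β = 155.0262°
wrap2 = π + 2β = 204.9738°
tangent length = C·cosβ = 36.1248
L = r1·wrap1 + r2·wrap2 + 2·C·cosβ = 8·2.7057 + 16·3.5775 + 2·36.1248 = 151.1348

L=151.135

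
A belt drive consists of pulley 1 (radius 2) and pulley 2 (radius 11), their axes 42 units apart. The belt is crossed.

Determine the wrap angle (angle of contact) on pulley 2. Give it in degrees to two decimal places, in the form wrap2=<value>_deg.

wrap2=216.06_deg

crossed belt: β = asin((r1+r2)/C) = asin(13/42) = 18.0305°
wrap1 = wrap2 = π + 2β = 216.0611°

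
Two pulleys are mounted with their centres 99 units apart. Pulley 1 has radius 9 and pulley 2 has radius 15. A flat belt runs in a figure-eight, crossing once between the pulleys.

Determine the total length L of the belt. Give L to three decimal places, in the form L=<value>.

crossed belt: β = asin((r1+r2)/C) = asin(24/99) = 14.0297°
wrap1 = wrap2 = π + 2β = 208.0593°
tangent length = C·cosβ = 96.0469
L = (r1+r2)·wrap + 2·C·cosβ = 24·3.6313 + 2·96.0469 = 279.2454

L=279.245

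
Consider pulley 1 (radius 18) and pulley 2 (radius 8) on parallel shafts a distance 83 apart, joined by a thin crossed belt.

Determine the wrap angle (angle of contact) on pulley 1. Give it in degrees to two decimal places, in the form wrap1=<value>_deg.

crossed belt: β = asin((r1+r2)/C) = asin(26/83) = 18.2554°
wrap1 = wrap2 = π + 2β = 216.5108°

wrap1=216.51_deg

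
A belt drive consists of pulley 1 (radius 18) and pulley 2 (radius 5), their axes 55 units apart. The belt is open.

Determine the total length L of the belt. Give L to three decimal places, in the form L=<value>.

L=185.344

open belt: β = asin((r2−r1)/C) = asin(-13/55) = -13.6720°
wrap1 = π − 2β = 207.3440°
wrap2 = π + 2β = 152.6560°
tangent length = C·cosβ = 53.4416
L = r1·wrap1 + r2·wrap2 + 2·C·cosβ = 18·3.6188 + 5·2.6643 + 2·53.4416 = 185.3439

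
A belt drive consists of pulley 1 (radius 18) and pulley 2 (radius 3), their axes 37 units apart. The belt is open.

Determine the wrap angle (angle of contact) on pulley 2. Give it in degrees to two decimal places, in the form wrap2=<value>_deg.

open belt: β = asin((r2−r1)/C) = asin(-15/37) = -23.9165°
wrap1 = π − 2β = 227.8331°
wrap2 = π + 2β = 132.1669°

wrap2=132.17_deg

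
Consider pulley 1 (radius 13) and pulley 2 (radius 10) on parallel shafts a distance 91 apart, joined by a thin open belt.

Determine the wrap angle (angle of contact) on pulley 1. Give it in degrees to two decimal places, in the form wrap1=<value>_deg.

wrap1=183.78_deg

open belt: β = asin((r2−r1)/C) = asin(-3/91) = -1.8892°
wrap1 = π − 2β = 183.7784°
wrap2 = π + 2β = 176.2216°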